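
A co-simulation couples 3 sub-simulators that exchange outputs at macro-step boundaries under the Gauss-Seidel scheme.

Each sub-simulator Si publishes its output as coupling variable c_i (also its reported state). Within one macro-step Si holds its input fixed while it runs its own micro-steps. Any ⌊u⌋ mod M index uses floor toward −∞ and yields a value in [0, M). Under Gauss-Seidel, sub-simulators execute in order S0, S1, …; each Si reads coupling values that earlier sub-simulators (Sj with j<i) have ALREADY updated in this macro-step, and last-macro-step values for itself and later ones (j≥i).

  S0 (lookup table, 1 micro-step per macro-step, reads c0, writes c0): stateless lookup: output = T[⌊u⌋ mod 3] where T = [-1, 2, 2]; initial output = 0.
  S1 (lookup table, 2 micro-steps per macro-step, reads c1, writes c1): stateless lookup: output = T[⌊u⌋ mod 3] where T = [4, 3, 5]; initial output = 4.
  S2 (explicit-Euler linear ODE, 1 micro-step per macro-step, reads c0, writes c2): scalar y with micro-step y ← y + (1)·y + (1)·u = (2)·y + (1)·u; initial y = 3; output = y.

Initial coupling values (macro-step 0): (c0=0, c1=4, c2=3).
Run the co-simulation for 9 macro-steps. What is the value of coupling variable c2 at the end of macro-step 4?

macro 1: S0 reads c0=0 → after 1×micro: -1; S1 reads c1=4 → after 2×micro: 3; S2 reads c0=-1 → after 1×micro: 5 ⇒ (c0=-1, c1=3, c2=5)
macro 2: S0 reads c0=-1 → after 1×micro: 2; S1 reads c1=3 → after 2×micro: 4; S2 reads c0=2 → after 1×micro: 12 ⇒ (c0=2, c1=4, c2=12)
macro 3: S0 reads c0=2 → after 1×micro: 2; S1 reads c1=4 → after 2×micro: 3; S2 reads c0=2 → after 1×micro: 26 ⇒ (c0=2, c1=3, c2=26)
macro 4: S0 reads c0=2 → after 1×micro: 2; S1 reads c1=3 → after 2×micro: 4; S2 reads c0=2 → after 1×micro: 54 ⇒ (c0=2, c1=4, c2=54)
macro 5: S0 reads c0=2 → after 1×micro: 2; S1 reads c1=4 → after 2×micro: 3; S2 reads c0=2 → after 1×micro: 110 ⇒ (c0=2, c1=3, c2=110)
macro 6: S0 reads c0=2 → after 1×micro: 2; S1 reads c1=3 → after 2×micro: 4; S2 reads c0=2 → after 1×micro: 222 ⇒ (c0=2, c1=4, c2=222)
macro 7: S0 reads c0=2 → after 1×micro: 2; S1 reads c1=4 → after 2×micro: 3; S2 reads c0=2 → after 1×micro: 446 ⇒ (c0=2, c1=3, c2=446)
macro 8: S0 reads c0=2 → after 1×micro: 2; S1 reads c1=3 → after 2×micro: 4; S2 reads c0=2 → after 1×micro: 894 ⇒ (c0=2, c1=4, c2=894)
macro 9: S0 reads c0=2 → after 1×micro: 2; S1 reads c1=4 → after 2×micro: 3; S2 reads c0=2 → after 1×micro: 1790 ⇒ (c0=2, c1=3, c2=1790)

c2 at macro-step 4 = 54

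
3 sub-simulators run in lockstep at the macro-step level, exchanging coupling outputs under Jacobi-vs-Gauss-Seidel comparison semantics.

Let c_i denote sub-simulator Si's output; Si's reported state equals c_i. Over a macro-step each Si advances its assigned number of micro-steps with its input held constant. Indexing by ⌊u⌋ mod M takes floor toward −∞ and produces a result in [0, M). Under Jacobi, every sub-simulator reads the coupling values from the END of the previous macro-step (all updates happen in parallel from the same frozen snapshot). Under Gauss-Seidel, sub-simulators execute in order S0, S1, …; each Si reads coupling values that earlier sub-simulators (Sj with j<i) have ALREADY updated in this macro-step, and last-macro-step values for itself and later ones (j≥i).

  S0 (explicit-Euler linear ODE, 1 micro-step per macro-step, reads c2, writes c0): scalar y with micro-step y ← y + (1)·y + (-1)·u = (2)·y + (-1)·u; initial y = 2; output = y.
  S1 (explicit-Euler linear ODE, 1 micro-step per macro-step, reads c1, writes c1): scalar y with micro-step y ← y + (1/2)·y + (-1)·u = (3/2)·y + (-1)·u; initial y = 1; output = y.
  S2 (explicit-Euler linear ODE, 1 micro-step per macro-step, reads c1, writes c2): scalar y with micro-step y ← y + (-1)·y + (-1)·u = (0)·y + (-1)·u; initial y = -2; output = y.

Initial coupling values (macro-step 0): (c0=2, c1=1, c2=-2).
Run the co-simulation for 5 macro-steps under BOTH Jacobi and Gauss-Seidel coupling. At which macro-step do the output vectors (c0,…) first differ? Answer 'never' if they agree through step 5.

[Jacobi] macro 1: S0 reads c2=-2 → after 1×micro: 6; S1 reads c1=1 → after 1×micro: 1/2; S2 reads c1=1 → after 1×micro: -1 ⇒ (c0=6, c1=1/2, c2=-1)
[Jacobi] macro 2: S0 reads c2=-1 → after 1×micro: 13; S1 reads c1=1/2 → after 1×micro: 1/4; S2 reads c1=1/2 → after 1×micro: -1/2 ⇒ (c0=13, c1=1/4, c2=-1/2)
[Jacobi] macro 3: S0 reads c2=-1/2 → after 1×micro: 53/2; S1 reads c1=1/4 → after 1×micro: 1/8; S2 reads c1=1/4 → after 1×micro: -1/4 ⇒ (c0=53/2, c1=1/8, c2=-1/4)
[Jacobi] macro 4: S0 reads c2=-1/4 → after 1×micro: 213/4; S1 reads c1=1/8 → after 1×micro: 1/16; S2 reads c1=1/8 → after 1×micro: -1/8 ⇒ (c0=213/4, c1=1/16, c2=-1/8)
[Jacobi] macro 5: S0 reads c2=-1/8 → after 1×micro: 853/8; S1 reads c1=1/16 → after 1×micro: 1/32; S2 reads c1=1/16 → after 1×micro: -1/16 ⇒ (c0=853/8, c1=1/32, c2=-1/16)
[Gauss-Seidel] macro 1: S0 reads c2=-2 → after 1×micro: 6; S1 reads c1=1 → after 1×micro: 1/2; S2 reads c1=1/2 → after 1×micro: -1/2 ⇒ (c0=6, c1=1/2, c2=-1/2)
[Gauss-Seidel] macro 2: S0 reads c2=-1/2 → after 1×micro: 25/2; S1 reads c1=1/2 → after 1×micro: 1/4; S2 reads c1=1/4 → after 1×micro: -1/4 ⇒ (c0=25/2, c1=1/4, c2=-1/4)
[Gauss-Seidel] macro 3: S0 reads c2=-1/4 → after 1×micro: 101/4; S1 reads c1=1/4 → after 1×micro: 1/8; S2 reads c1=1/8 → after 1×micro: -1/8 ⇒ (c0=101/4, c1=1/8, c2=-1/8)
[Gauss-Seidel] macro 4: S0 reads c2=-1/8 → after 1×micro: 405/8; S1 reads c1=1/8 → after 1×micro: 1/16; S2 reads c1=1/16 → after 1×micro: -1/16 ⇒ (c0=405/8, c1=1/16, c2=-1/16)
[Gauss-Seidel] macro 5: S0 reads c2=-1/16 → after 1×micro: 1621/16; S1 reads c1=1/16 → after 1×micro: 1/32; S2 reads c1=1/32 → after 1×micro: -1/32 ⇒ (c0=1621/16, c1=1/32, c2=-1/32)

first divergence at macro-step: 1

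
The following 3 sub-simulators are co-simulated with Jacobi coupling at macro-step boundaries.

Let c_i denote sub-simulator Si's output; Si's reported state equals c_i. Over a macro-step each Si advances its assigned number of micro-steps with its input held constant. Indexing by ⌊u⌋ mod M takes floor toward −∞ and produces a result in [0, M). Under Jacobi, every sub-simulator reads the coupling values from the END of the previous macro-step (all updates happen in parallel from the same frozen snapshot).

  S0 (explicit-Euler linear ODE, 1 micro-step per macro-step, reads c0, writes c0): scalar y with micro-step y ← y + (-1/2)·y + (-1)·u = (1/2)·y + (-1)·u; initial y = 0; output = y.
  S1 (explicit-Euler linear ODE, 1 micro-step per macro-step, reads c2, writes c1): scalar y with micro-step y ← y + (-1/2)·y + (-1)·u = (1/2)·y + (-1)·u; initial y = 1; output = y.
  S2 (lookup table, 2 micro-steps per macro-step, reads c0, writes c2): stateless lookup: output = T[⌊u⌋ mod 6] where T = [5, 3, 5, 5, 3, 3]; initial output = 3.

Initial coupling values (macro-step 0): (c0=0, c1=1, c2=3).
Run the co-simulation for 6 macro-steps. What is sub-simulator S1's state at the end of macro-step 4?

S1 state at macro-step 4 = -145/16

macro 1: S0 reads c0=0 → after 1×micro: 0; S1 reads c2=3 → after 1×micro: -5/2; S2 reads c0=0 → after 2×micro: 5 ⇒ (c0=0, c1=-5/2, c2=5)
macro 2: S0 reads c0=0 → after 1×micro: 0; S1 reads c2=5 → after 1×micro: -25/4; S2 reads c0=0 → after 2×micro: 5 ⇒ (c0=0, c1=-25/4, c2=5)
macro 3: S0 reads c0=0 → after 1×micro: 0; S1 reads c2=5 → after 1×micro: -65/8; S2 reads c0=0 → after 2×micro: 5 ⇒ (c0=0, c1=-65/8, c2=5)
macro 4: S0 reads c0=0 → after 1×micro: 0; S1 reads c2=5 → after 1×micro: -145/16; S2 reads c0=0 → after 2×micro: 5 ⇒ (c0=0, c1=-145/16, c2=5)
macro 5: S0 reads c0=0 → after 1×micro: 0; S1 reads c2=5 → after 1×micro: -305/32; S2 reads c0=0 → after 2×micro: 5 ⇒ (c0=0, c1=-305/32, c2=5)
macro 6: S0 reads c0=0 → after 1×micro: 0; S1 reads c2=5 → after 1×micro: -625/64; S2 reads c0=0 → after 2×micro: 5 ⇒ (c0=0, c1=-625/64, c2=5)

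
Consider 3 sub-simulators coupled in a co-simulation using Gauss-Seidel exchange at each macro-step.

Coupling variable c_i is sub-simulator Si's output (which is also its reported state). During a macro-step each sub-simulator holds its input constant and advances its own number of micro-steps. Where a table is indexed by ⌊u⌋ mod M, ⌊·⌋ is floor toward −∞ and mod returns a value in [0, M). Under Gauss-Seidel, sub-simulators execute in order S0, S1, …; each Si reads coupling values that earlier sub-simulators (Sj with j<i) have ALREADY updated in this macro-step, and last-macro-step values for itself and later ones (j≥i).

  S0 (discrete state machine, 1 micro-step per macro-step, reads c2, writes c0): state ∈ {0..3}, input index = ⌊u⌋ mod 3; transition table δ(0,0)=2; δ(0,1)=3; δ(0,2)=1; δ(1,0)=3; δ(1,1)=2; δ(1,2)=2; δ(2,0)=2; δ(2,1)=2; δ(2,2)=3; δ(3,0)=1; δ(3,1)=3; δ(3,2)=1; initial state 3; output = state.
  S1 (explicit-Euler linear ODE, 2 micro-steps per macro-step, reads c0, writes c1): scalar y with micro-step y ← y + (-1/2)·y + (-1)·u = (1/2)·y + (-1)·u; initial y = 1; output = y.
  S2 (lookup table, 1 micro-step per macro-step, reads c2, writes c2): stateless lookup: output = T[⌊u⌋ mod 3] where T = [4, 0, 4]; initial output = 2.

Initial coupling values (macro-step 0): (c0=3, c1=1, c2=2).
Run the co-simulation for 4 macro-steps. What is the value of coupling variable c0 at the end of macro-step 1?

c0 at macro-step 1 = 1

macro 1: S0 reads c2=2 → after 1×micro: 1; S1 reads c0=1 → after 2×micro: -5/4; S2 reads c2=2 → after 1×micro: 4 ⇒ (c0=1, c1=-5/4, c2=4)
macro 2: S0 reads c2=4 → after 1×micro: 2; S1 reads c0=2 → after 2×micro: -53/16; S2 reads c2=4 → after 1×micro: 0 ⇒ (c0=2, c1=-53/16, c2=0)
macro 3: S0 reads c2=0 → after 1×micro: 2; S1 reads c0=2 → after 2×micro: -245/64; S2 reads c2=0 → after 1×micro: 4 ⇒ (c0=2, c1=-245/64, c2=4)
macro 4: S0 reads c2=4 → after 1×micro: 2; S1 reads c0=2 → after 2×micro: -1013/256; S2 reads c2=4 → after 1×micro: 0 ⇒ (c0=2, c1=-1013/256, c2=0)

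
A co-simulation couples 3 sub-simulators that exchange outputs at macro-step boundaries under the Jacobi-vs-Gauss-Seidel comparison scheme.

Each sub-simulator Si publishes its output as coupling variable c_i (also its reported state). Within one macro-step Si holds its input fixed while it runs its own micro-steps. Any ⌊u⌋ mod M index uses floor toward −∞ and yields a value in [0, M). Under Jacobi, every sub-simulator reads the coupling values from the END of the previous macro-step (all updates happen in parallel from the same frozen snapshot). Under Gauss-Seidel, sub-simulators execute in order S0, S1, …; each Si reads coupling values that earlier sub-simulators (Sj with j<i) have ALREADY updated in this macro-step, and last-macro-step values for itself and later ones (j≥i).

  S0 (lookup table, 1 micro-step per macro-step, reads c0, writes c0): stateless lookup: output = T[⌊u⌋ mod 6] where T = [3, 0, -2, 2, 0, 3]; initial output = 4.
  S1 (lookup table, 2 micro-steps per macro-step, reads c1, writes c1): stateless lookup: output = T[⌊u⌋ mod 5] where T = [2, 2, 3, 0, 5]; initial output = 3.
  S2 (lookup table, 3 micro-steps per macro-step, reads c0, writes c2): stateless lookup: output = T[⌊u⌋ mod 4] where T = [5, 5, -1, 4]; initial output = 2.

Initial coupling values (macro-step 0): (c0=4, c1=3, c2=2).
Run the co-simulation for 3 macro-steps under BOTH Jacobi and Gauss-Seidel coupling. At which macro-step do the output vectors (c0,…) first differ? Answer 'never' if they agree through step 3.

first divergence at macro-step: 2

[Jacobi] macro 1: S0 reads c0=4 → after 1×micro: 0; S1 reads c1=3 → after 2×micro: 0; S2 reads c0=4 → after 3×micro: 5 ⇒ (c0=0, c1=0, c2=5)
[Jacobi] macro 2: S0 reads c0=0 → after 1×micro: 3; S1 reads c1=0 → after 2×micro: 2; S2 reads c0=0 → after 3×micro: 5 ⇒ (c0=3, c1=2, c2=5)
[Jacobi] macro 3: S0 reads c0=3 → after 1×micro: 2; S1 reads c1=2 → after 2×micro: 3; S2 reads c0=3 → after 3×micro: 4 ⇒ (c0=2, c1=3, c2=4)
[Gauss-Seidel] macro 1: S0 reads c0=4 → after 1×micro: 0; S1 reads c1=3 → after 2×micro: 0; S2 reads c0=0 → after 3×micro: 5 ⇒ (c0=0, c1=0, c2=5)
[Gauss-Seidel] macro 2: S0 reads c0=0 → after 1×micro: 3; S1 reads c1=0 → after 2×micro: 2; S2 reads c0=3 → after 3×micro: 4 ⇒ (c0=3, c1=2, c2=4)
[Gauss-Seidel] macro 3: S0 reads c0=3 → after 1×micro: 2; S1 reads c1=2 → after 2×micro: 3; S2 reads c0=2 → after 3×micro: -1 ⇒ (c0=2, c1=3, c2=-1)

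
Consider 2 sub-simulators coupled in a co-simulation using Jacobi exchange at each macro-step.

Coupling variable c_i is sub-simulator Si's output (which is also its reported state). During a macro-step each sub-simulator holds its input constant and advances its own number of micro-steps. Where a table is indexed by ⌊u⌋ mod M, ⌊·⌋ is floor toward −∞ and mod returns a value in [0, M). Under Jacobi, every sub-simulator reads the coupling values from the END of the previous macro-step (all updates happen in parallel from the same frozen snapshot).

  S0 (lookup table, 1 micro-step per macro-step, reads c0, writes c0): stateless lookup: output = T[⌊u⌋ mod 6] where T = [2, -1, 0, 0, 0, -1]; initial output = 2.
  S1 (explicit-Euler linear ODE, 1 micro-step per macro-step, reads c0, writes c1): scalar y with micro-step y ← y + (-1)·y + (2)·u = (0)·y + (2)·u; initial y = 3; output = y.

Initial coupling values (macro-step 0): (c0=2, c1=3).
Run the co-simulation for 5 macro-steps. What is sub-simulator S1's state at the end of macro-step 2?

macro 1: S0 reads c0=2 → after 1×micro: 0; S1 reads c0=2 → after 1×micro: 4 ⇒ (c0=0, c1=4)
macro 2: S0 reads c0=0 → after 1×micro: 2; S1 reads c0=0 → after 1×micro: 0 ⇒ (c0=2, c1=0)
macro 3: S0 reads c0=2 → after 1×micro: 0; S1 reads c0=2 → after 1×micro: 4 ⇒ (c0=0, c1=4)
macro 4: S0 reads c0=0 → after 1×micro: 2; S1 reads c0=0 → after 1×micro: 0 ⇒ (c0=2, c1=0)
macro 5: S0 reads c0=2 → after 1×micro: 0; S1 reads c0=2 → after 1×micro: 4 ⇒ (c0=0, c1=4)

S1 state at macro-step 2 = 0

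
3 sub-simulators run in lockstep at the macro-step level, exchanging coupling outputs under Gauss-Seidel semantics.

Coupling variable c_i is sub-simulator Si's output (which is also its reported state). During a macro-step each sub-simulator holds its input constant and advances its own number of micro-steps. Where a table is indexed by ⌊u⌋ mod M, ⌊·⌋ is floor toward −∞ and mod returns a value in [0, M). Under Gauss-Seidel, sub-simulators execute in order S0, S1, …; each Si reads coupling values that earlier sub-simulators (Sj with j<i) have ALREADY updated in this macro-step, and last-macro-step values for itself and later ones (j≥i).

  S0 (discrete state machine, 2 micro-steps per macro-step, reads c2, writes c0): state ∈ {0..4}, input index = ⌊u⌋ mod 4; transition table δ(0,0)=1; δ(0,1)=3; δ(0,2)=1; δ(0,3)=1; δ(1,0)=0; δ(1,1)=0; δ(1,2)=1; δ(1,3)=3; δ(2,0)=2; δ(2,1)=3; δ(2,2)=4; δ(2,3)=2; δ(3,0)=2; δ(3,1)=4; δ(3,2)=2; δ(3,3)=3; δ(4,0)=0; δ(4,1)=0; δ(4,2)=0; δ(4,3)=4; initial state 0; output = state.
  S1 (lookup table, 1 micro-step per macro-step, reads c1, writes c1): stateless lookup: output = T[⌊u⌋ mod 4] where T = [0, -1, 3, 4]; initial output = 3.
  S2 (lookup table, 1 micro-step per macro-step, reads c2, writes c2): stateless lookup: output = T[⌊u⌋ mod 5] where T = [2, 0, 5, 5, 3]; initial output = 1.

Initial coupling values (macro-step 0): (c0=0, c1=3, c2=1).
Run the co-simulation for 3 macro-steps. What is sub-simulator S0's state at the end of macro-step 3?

S0 state at macro-step 3 = 1

macro 1: S0 reads c2=1 → after 2×micro: 4; S1 reads c1=3 → after 1×micro: 4; S2 reads c2=1 → after 1×micro: 0 ⇒ (c0=4, c1=4, c2=0)
macro 2: S0 reads c2=0 → after 2×micro: 1; S1 reads c1=4 → after 1×micro: 0; S2 reads c2=0 → after 1×micro: 2 ⇒ (c0=1, c1=0, c2=2)
macro 3: S0 reads c2=2 → after 2×micro: 1; S1 reads c1=0 → after 1×micro: 0; S2 reads c2=2 → after 1×micro: 5 ⇒ (c0=1, c1=0, c2=5)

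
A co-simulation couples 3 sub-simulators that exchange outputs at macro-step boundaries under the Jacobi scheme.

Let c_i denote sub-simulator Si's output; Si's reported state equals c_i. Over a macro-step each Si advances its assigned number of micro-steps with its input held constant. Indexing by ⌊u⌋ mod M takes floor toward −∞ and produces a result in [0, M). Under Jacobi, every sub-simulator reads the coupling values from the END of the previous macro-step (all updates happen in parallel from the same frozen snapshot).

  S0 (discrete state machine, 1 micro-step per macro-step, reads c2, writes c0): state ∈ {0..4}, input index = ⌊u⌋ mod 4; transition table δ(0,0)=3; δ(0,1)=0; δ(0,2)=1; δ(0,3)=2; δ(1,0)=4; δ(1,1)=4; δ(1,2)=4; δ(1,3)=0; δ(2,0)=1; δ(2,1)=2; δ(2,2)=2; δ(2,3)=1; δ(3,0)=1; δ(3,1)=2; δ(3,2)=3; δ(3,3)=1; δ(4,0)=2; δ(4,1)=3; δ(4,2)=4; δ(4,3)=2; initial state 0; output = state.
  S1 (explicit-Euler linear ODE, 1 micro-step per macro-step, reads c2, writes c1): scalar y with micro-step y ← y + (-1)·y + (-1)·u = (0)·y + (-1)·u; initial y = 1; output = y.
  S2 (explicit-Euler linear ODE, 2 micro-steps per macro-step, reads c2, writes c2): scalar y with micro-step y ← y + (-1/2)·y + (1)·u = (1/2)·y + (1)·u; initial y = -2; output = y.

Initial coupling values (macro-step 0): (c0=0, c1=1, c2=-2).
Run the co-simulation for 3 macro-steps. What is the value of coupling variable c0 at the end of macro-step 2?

c0 at macro-step 2 = 4

macro 1: S0 reads c2=-2 → after 1×micro: 1; S1 reads c2=-2 → after 1×micro: 2; S2 reads c2=-2 → after 2×micro: -7/2 ⇒ (c0=1, c1=2, c2=-7/2)
macro 2: S0 reads c2=-7/2 → after 1×micro: 4; S1 reads c2=-7/2 → after 1×micro: 7/2; S2 reads c2=-7/2 → after 2×micro: -49/8 ⇒ (c0=4, c1=7/2, c2=-49/8)
macro 3: S0 reads c2=-49/8 → after 1×micro: 3; S1 reads c2=-49/8 → after 1×micro: 49/8; S2 reads c2=-49/8 → after 2×micro: -343/32 ⇒ (c0=3, c1=49/8, c2=-343/32)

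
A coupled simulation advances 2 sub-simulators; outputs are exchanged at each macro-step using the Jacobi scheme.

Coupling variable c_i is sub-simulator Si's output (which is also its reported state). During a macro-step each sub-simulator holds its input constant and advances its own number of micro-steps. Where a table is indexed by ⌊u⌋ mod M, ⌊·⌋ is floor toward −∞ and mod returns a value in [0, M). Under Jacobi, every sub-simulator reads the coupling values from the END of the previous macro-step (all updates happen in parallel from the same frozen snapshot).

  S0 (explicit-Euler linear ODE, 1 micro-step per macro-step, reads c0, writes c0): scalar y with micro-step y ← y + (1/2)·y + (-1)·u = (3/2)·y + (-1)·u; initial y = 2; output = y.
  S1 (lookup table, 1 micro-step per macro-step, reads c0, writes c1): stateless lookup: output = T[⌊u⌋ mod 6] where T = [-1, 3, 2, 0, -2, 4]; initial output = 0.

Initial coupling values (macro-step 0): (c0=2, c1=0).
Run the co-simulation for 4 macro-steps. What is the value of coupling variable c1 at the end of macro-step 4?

macro 1: S0 reads c0=2 → after 1×micro: 1; S1 reads c0=2 → after 1×micro: 2 ⇒ (c0=1, c1=2)
macro 2: S0 reads c0=1 → after 1×micro: 1/2; S1 reads c0=1 → after 1×micro: 3 ⇒ (c0=1/2, c1=3)
macro 3: S0 reads c0=1/2 → after 1×micro: 1/4; S1 reads c0=1/2 → after 1×micro: -1 ⇒ (c0=1/4, c1=-1)
macro 4: S0 reads c0=1/4 → after 1×micro: 1/8; S1 reads c0=1/4 → after 1×micro: -1 ⇒ (c0=1/8, c1=-1)

c1 at macro-step 4 = -1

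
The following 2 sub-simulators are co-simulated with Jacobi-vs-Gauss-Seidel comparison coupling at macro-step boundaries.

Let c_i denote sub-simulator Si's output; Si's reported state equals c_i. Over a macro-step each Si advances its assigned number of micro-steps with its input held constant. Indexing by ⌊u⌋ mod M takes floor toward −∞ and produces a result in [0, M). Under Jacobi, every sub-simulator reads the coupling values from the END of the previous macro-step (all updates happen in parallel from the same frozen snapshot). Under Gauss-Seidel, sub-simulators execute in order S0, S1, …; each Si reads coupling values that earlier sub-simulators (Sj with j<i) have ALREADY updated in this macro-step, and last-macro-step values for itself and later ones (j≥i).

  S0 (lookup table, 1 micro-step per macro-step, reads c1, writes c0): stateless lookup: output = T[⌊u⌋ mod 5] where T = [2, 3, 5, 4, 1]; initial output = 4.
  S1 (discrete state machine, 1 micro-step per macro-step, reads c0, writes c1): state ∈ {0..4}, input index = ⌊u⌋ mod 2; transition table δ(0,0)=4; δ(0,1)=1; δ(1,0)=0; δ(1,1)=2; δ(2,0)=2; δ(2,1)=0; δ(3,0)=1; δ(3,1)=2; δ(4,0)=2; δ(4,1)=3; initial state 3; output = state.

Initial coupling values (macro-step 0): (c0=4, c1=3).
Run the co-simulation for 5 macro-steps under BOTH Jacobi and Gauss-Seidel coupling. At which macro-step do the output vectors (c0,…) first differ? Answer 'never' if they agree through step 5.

[Jacobi] macro 1: S0 reads c1=3 → after 1×micro: 4; S1 reads c0=4 → after 1×micro: 1 ⇒ (c0=4, c1=1)
[Jacobi] macro 2: S0 reads c1=1 → after 1×micro: 3; S1 reads c0=4 → after 1×micro: 0 ⇒ (c0=3, c1=0)
[Jacobi] macro 3: S0 reads c1=0 → after 1×micro: 2; S1 reads c0=3 → after 1×micro: 1 ⇒ (c0=2, c1=1)
[Jacobi] macro 4: S0 reads c1=1 → after 1×micro: 3; S1 reads c0=2 → after 1×micro: 0 ⇒ (c0=3, c1=0)
[Jacobi] macro 5: S0 reads c1=0 → after 1×micro: 2; S1 reads c0=3 → after 1×micro: 1 ⇒ (c0=2, c1=1)
[Gauss-Seidel] macro 1: S0 reads c1=3 → after 1×micro: 4; S1 reads c0=4 → after 1×micro: 1 ⇒ (c0=4, c1=1)
[Gauss-Seidel] macro 2: S0 reads c1=1 → after 1×micro: 3; S1 reads c0=3 → after 1×micro: 2 ⇒ (c0=3, c1=2)
[Gauss-Seidel] macro 3: S0 reads c1=2 → after 1×micro: 5; S1 reads c0=5 → after 1×micro: 0 ⇒ (c0=5, c1=0)
[Gauss-Seidel] macro 4: S0 reads c1=0 → after 1×micro: 2; S1 reads c0=2 → after 1×micro: 4 ⇒ (c0=2, c1=4)
[Gauss-Seidel] macro 5: S0 reads c1=4 → after 1×micro: 1; S1 reads c0=1 → after 1×micro: 3 ⇒ (c0=1, c1=3)

first divergence at macro-step: 2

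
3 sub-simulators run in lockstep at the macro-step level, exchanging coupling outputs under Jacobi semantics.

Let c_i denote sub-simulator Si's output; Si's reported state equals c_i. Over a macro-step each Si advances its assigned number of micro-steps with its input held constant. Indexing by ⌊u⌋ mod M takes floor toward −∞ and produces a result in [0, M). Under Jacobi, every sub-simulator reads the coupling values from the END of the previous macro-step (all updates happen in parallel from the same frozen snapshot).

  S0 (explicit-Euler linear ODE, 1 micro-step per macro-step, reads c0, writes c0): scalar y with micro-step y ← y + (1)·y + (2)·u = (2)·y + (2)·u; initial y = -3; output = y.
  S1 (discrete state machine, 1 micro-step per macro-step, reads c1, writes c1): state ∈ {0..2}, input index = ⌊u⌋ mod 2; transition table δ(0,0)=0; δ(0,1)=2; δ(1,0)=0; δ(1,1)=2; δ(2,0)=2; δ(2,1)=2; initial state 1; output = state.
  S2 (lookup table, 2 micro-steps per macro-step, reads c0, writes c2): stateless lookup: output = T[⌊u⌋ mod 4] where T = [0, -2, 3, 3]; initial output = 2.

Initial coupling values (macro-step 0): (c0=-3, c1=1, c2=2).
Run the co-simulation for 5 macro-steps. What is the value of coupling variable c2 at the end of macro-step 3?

c2 at macro-step 3 = 0

macro 1: S0 reads c0=-3 → after 1×micro: -12; S1 reads c1=1 → after 1×micro: 2; S2 reads c0=-3 → after 2×micro: -2 ⇒ (c0=-12, c1=2, c2=-2)
macro 2: S0 reads c0=-12 → after 1×micro: -48; S1 reads c1=2 → after 1×micro: 2; S2 reads c0=-12 → after 2×micro: 0 ⇒ (c0=-48, c1=2, c2=0)
macro 3: S0 reads c0=-48 → after 1×micro: -192; S1 reads c1=2 → after 1×micro: 2; S2 reads c0=-48 → after 2×micro: 0 ⇒ (c0=-192, c1=2, c2=0)
macro 4: S0 reads c0=-192 → after 1×micro: -768; S1 reads c1=2 → after 1×micro: 2; S2 reads c0=-192 → after 2×micro: 0 ⇒ (c0=-768, c1=2, c2=0)
macro 5: S0 reads c0=-768 → after 1×micro: -3072; S1 reads c1=2 → after 1×micro: 2; S2 reads c0=-768 → after 2×micro: 0 ⇒ (c0=-3072, c1=2, c2=0)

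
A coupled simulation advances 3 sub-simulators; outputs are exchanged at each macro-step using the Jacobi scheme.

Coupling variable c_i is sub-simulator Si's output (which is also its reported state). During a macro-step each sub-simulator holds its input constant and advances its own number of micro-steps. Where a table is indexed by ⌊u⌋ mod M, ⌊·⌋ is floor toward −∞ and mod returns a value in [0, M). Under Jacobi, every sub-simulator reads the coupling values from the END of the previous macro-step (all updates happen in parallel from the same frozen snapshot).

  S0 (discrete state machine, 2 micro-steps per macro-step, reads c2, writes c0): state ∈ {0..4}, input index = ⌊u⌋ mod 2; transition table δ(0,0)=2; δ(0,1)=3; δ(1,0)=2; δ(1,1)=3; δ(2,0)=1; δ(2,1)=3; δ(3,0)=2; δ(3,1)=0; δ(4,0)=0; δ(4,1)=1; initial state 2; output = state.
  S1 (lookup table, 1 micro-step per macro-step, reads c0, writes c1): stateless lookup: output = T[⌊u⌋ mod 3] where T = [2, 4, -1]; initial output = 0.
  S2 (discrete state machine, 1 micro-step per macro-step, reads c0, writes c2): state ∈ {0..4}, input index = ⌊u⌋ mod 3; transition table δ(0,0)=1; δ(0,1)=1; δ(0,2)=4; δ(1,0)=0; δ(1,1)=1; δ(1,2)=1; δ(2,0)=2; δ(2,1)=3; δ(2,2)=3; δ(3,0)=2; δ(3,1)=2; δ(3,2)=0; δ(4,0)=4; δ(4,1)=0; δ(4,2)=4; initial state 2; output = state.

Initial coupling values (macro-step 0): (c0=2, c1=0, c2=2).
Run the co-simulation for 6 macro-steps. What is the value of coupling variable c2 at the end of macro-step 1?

c2 at macro-step 1 = 3

macro 1: S0 reads c2=2 → after 2×micro: 2; S1 reads c0=2 → after 1×micro: -1; S2 reads c0=2 → after 1×micro: 3 ⇒ (c0=2, c1=-1, c2=3)
macro 2: S0 reads c2=3 → after 2×micro: 0; S1 reads c0=2 → after 1×micro: -1; S2 reads c0=2 → after 1×micro: 0 ⇒ (c0=0, c1=-1, c2=0)
macro 3: S0 reads c2=0 → after 2×micro: 1; S1 reads c0=0 → after 1×micro: 2; S2 reads c0=0 → after 1×micro: 1 ⇒ (c0=1, c1=2, c2=1)
macro 4: S0 reads c2=1 → after 2×micro: 0; S1 reads c0=1 → after 1×micro: 4; S2 reads c0=1 → after 1×micro: 1 ⇒ (c0=0, c1=4, c2=1)
macro 5: S0 reads c2=1 → after 2×micro: 0; S1 reads c0=0 → after 1×micro: 2; S2 reads c0=0 → after 1×micro: 0 ⇒ (c0=0, c1=2, c2=0)
macro 6: S0 reads c2=0 → after 2×micro: 1; S1 reads c0=0 → after 1×micro: 2; S2 reads c0=0 → after 1×micro: 1 ⇒ (c0=1, c1=2, c2=1)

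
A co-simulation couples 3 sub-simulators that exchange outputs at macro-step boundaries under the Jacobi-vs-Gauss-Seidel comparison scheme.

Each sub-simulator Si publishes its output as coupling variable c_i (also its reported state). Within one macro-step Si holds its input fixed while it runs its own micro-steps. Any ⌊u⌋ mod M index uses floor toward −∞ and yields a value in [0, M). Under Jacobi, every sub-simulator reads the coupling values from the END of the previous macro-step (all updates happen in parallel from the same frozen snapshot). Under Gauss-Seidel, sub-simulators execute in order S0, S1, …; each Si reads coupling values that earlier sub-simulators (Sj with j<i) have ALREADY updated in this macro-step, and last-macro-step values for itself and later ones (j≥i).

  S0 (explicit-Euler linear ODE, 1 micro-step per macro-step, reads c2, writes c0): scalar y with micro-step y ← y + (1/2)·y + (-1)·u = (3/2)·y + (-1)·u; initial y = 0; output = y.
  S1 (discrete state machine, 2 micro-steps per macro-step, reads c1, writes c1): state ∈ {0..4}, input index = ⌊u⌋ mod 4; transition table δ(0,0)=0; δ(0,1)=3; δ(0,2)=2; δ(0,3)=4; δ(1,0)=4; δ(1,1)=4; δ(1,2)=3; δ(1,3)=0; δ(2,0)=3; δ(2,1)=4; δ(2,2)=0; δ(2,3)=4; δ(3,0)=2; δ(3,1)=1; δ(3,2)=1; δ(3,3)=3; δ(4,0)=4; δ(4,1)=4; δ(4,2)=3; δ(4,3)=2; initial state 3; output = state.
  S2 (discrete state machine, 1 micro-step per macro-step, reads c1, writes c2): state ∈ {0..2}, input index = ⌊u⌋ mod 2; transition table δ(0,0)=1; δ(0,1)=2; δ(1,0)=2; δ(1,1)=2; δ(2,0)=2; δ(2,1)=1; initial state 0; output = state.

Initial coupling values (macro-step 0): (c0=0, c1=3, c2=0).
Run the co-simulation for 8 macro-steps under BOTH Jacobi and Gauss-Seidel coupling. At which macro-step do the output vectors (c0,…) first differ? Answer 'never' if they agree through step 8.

[Jacobi] macro 1: S0 reads c2=0 → after 1×micro: 0; S1 reads c1=3 → after 2×micro: 3; S2 reads c1=3 → after 1×micro: 2 ⇒ (c0=0, c1=3, c2=2)
[Jacobi] macro 2: S0 reads c2=2 → after 1×micro: -2; S1 reads c1=3 → after 2×micro: 3; S2 reads c1=3 → after 1×micro: 1 ⇒ (c0=-2, c1=3, c2=1)
[Jacobi] macro 3: S0 reads c2=1 → after 1×micro: -4; S1 reads c1=3 → after 2×micro: 3; S2 reads c1=3 → after 1×micro: 2 ⇒ (c0=-4, c1=3, c2=2)
[Jacobi] macro 4: S0 reads c2=2 → after 1×micro: -8; S1 reads c1=3 → after 2×micro: 3; S2 reads c1=3 → after 1×micro: 1 ⇒ (c0=-8, c1=3, c2=1)
[Jacobi] macro 5: S0 reads c2=1 → after 1×micro: -13; S1 reads c1=3 → after 2×micro: 3; S2 reads c1=3 → after 1×micro: 2 ⇒ (c0=-13, c1=3, c2=2)
[Jacobi] macro 6: S0 reads c2=2 → after 1×micro: -43/2; S1 reads c1=3 → after 2×micro: 3; S2 reads c1=3 → after 1×micro: 1 ⇒ (c0=-43/2, c1=3, c2=1)
[Jacobi] macro 7: S0 reads c2=1 → after 1×micro: -133/4; S1 reads c1=3 → after 2×micro: 3; S2 reads c1=3 → after 1×micro: 2 ⇒ (c0=-133/4, c1=3, c2=2)
[Jacobi] macro 8: S0 reads c2=2 → after 1×micro: -415/8; S1 reads c1=3 → after 2×micro: 3; S2 reads c1=3 → after 1×micro: 1 ⇒ (c0=-415/8, c1=3, c2=1)
[Gauss-Seidel] macro 1: S0 reads c2=0 → after 1×micro: 0; S1 reads c1=3 → after 2×micro: 3; S2 reads c1=3 → after 1×micro: 2 ⇒ (c0=0, c1=3, c2=2)
[Gauss-Seidel] macro 2: S0 reads c2=2 → after 1×micro: -2; S1 reads c1=3 → after 2×micro: 3; S2 reads c1=3 → after 1×micro: 1 ⇒ (c0=-2, c1=3, c2=1)
[Gauss-Seidel] macro 3: S0 reads c2=1 → after 1×micro: -4; S1 reads c1=3 → after 2×micro: 3; S2 reads c1=3 → after 1×micro: 2 ⇒ (c0=-4, c1=3, c2=2)
[Gauss-Seidel] macro 4: S0 reads c2=2 → after 1×micro: -8; S1 reads c1=3 → after 2×micro: 3; S2 reads c1=3 → after 1×micro: 1 ⇒ (c0=-8, c1=3, c2=1)
[Gauss-Seidel] macro 5: S0 reads c2=1 → after 1×micro: -13; S1 reads c1=3 → after 2×micro: 3; S2 reads c1=3 → after 1×micro: 2 ⇒ (c0=-13, c1=3, c2=2)
[Gauss-Seidel] macro 6: S0 reads c2=2 → after 1×micro: -43/2; S1 reads c1=3 → after 2×micro: 3; S2 reads c1=3 → after 1×micro: 1 ⇒ (c0=-43/2, c1=3, c2=1)
[Gauss-Seidel] macro 7: S0 reads c2=1 → after 1×micro: -133/4; S1 reads c1=3 → after 2×micro: 3; S2 reads c1=3 → after 1×micro: 2 ⇒ (c0=-133/4, c1=3, c2=2)
[Gauss-Seidel] macro 8: S0 reads c2=2 → after 1×micro: -415/8; S1 reads c1=3 → after 2×micro: 3; S2 reads c1=3 → after 1×micro: 1 ⇒ (c0=-415/8, c1=3, c2=1)

first divergence at macro-step: never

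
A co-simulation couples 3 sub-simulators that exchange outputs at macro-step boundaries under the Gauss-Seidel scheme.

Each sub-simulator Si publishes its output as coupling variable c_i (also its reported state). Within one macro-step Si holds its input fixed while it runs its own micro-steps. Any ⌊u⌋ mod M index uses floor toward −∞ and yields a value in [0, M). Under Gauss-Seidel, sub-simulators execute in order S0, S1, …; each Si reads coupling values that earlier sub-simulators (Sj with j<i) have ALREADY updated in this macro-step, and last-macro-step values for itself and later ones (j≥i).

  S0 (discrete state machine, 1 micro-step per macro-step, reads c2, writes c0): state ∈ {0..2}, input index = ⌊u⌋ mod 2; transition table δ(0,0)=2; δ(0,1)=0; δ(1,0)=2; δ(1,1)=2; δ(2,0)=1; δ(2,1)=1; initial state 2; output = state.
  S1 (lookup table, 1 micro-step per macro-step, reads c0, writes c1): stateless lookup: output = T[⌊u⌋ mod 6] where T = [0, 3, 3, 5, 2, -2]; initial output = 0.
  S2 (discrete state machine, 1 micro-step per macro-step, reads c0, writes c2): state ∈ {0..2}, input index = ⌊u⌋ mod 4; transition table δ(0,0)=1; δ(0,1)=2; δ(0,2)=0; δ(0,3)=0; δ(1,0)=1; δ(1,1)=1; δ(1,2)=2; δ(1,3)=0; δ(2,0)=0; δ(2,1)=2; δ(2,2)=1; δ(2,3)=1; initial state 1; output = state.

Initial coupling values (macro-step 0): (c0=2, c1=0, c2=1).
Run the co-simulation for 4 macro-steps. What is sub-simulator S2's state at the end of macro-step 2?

macro 1: S0 reads c2=1 → after 1×micro: 1; S1 reads c0=1 → after 1×micro: 3; S2 reads c0=1 → after 1×micro: 1 ⇒ (c0=1, c1=3, c2=1)
macro 2: S0 reads c2=1 → after 1×micro: 2; S1 reads c0=2 → after 1×micro: 3; S2 reads c0=2 → after 1×micro: 2 ⇒ (c0=2, c1=3, c2=2)
macro 3: S0 reads c2=2 → after 1×micro: 1; S1 reads c0=1 → after 1×micro: 3; S2 reads c0=1 → after 1×micro: 2 ⇒ (c0=1, c1=3, c2=2)
macro 4: S0 reads c2=2 → after 1×micro: 2; S1 reads c0=2 → after 1×micro: 3; S2 reads c0=2 → after 1×micro: 1 ⇒ (c0=2, c1=3, c2=1)

S2 state at macro-step 2 = 2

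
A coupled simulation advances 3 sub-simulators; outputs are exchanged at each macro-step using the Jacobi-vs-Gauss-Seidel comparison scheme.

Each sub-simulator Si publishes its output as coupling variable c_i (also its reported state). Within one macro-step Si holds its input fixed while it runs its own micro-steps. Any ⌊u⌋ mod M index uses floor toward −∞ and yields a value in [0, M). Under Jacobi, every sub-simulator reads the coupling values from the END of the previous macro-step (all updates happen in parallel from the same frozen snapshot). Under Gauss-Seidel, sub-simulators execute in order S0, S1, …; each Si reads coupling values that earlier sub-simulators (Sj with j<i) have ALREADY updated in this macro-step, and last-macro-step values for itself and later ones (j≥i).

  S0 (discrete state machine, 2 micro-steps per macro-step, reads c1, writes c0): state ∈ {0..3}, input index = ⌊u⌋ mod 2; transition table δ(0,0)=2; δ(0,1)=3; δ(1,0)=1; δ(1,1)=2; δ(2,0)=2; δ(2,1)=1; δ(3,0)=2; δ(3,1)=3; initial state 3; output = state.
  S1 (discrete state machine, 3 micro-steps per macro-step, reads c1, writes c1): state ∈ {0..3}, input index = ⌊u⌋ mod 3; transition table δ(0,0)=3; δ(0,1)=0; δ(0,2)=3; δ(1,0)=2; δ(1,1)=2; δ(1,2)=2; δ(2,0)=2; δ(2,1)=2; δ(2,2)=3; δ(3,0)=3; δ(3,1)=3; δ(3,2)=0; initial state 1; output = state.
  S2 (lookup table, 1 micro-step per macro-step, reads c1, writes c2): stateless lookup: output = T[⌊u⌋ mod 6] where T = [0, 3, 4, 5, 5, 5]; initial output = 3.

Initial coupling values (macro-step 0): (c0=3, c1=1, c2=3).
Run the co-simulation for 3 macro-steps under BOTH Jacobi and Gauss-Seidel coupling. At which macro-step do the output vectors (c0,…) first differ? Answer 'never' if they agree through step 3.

[Jacobi] macro 1: S0 reads c1=1 → after 2×micro: 3; S1 reads c1=1 → after 3×micro: 2; S2 reads c1=1 → after 1×micro: 3 ⇒ (c0=3, c1=2, c2=3)
[Jacobi] macro 2: S0 reads c1=2 → after 2×micro: 2; S1 reads c1=2 → after 3×micro: 3; S2 reads c1=2 → after 1×micro: 4 ⇒ (c0=2, c1=3, c2=4)
[Jacobi] macro 3: S0 reads c1=3 → after 2×micro: 2; S1 reads c1=3 → after 3×micro: 3; S2 reads c1=3 → after 1×micro: 5 ⇒ (c0=2, c1=3, c2=5)
[Gauss-Seidel] macro 1: S0 reads c1=1 → after 2×micro: 3; S1 reads c1=1 → after 3×micro: 2; S2 reads c1=2 → after 1×micro: 4 ⇒ (c0=3, c1=2, c2=4)
[Gauss-Seidel] macro 2: S0 reads c1=2 → after 2×micro: 2; S1 reads c1=2 → after 3×micro: 3; S2 reads c1=3 → after 1×micro: 5 ⇒ (c0=2, c1=3, c2=5)
[Gauss-Seidel] macro 3: S0 reads c1=3 → after 2×micro: 2; S1 reads c1=3 → after 3×micro: 3; S2 reads c1=3 → after 1×micro: 5 ⇒ (c0=2, c1=3, c2=5)

first divergence at macro-step: 1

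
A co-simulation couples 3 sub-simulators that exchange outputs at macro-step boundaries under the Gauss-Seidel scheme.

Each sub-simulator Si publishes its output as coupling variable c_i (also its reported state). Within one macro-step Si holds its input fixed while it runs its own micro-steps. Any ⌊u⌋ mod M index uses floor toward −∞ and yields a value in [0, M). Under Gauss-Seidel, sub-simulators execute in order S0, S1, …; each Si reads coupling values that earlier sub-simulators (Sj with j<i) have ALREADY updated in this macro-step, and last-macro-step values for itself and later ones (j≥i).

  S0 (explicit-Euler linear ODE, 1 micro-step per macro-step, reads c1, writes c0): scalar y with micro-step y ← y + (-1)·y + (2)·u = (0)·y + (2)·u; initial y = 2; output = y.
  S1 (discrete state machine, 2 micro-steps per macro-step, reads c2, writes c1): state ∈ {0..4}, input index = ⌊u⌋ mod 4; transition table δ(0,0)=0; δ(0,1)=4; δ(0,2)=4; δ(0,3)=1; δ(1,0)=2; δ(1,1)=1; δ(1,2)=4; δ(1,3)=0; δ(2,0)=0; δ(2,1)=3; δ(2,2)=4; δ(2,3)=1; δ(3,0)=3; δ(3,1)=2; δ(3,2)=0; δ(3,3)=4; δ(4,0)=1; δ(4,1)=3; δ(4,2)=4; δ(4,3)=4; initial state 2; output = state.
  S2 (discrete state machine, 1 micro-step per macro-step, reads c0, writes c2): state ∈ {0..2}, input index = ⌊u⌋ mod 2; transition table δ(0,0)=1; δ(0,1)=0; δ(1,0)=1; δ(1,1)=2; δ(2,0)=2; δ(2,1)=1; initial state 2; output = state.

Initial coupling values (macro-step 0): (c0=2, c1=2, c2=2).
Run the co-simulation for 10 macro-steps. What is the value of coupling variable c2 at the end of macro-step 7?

macro 1: S0 reads c1=2 → after 1×micro: 4; S1 reads c2=2 → after 2×micro: 4; S2 reads c0=4 → after 1×micro: 2 ⇒ (c0=4, c1=4, c2=2)
macro 2: S0 reads c1=4 → after 1×micro: 8; S1 reads c2=2 → after 2×micro: 4; S2 reads c0=8 → after 1×micro: 2 ⇒ (c0=8, c1=4, c2=2)
macro 3: S0 reads c1=4 → after 1×micro: 8; S1 reads c2=2 → after 2×micro: 4; S2 reads c0=8 → after 1×micro: 2 ⇒ (c0=8, c1=4, c2=2)
macro 4: S0 reads c1=4 → after 1×micro: 8; S1 reads c2=2 → after 2×micro: 4; S2 reads c0=8 → after 1×micro: 2 ⇒ (c0=8, c1=4, c2=2)
macro 5: S0 reads c1=4 → after 1×micro: 8; S1 reads c2=2 → after 2×micro: 4; S2 reads c0=8 → after 1×micro: 2 ⇒ (c0=8, c1=4, c2=2)
macro 6: S0 reads c1=4 → after 1×micro: 8; S1 reads c2=2 → after 2×micro: 4; S2 reads c0=8 → after 1×micro: 2 ⇒ (c0=8, c1=4, c2=2)
macro 7: S0 reads c1=4 → after 1×micro: 8; S1 reads c2=2 → after 2×micro: 4; S2 reads c0=8 → after 1×micro: 2 ⇒ (c0=8, c1=4, c2=2)
macro 8: S0 reads c1=4 → after 1×micro: 8; S1 reads c2=2 → after 2×micro: 4; S2 reads c0=8 → after 1×micro: 2 ⇒ (c0=8, c1=4, c2=2)
macro 9: S0 reads c1=4 → after 1×micro: 8; S1 reads c2=2 → after 2×micro: 4; S2 reads c0=8 → after 1×micro: 2 ⇒ (c0=8, c1=4, c2=2)
macro 10: S0 reads c1=4 → after 1×micro: 8; S1 reads c2=2 → after 2×micro: 4; S2 reads c0=8 → after 1×micro: 2 ⇒ (c0=8, c1=4, c2=2)

c2 at macro-step 7 = 2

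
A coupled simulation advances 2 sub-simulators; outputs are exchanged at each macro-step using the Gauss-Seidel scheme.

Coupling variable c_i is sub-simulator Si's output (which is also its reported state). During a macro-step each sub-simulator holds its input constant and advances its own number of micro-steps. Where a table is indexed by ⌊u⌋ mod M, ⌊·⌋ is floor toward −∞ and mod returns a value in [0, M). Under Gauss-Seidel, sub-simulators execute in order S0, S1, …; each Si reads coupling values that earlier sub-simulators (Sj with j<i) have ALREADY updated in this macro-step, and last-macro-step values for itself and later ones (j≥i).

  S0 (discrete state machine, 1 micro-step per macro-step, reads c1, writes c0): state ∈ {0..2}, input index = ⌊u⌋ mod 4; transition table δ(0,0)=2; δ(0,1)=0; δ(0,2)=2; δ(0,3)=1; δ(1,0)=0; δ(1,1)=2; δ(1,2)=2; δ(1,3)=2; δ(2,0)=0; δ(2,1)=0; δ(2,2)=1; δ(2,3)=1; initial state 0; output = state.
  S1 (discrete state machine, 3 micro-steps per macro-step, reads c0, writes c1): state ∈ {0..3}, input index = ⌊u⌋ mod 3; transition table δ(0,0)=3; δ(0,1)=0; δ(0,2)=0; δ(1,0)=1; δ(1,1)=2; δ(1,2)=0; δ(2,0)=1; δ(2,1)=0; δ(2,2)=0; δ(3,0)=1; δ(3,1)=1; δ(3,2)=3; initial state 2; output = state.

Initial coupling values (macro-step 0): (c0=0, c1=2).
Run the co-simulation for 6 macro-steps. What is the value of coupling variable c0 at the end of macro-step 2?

c0 at macro-step 2 = 0

macro 1: S0 reads c1=2 → after 1×micro: 2; S1 reads c0=2 → after 3×micro: 0 ⇒ (c0=2, c1=0)
macro 2: S0 reads c1=0 → after 1×micro: 0; S1 reads c0=0 → after 3×micro: 1 ⇒ (c0=0, c1=1)
macro 3: S0 reads c1=1 → after 1×micro: 0; S1 reads c0=0 → after 3×micro: 1 ⇒ (c0=0, c1=1)
macro 4: S0 reads c1=1 → after 1×micro: 0; S1 reads c0=0 → after 3×micro: 1 ⇒ (c0=0, c1=1)
macro 5: S0 reads c1=1 → after 1×micro: 0; S1 reads c0=0 → after 3×micro: 1 ⇒ (c0=0, c1=1)
macro 6: S0 reads c1=1 → after 1×micro: 0; S1 reads c0=0 → after 3×micro: 1 ⇒ (c0=0, c1=1)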